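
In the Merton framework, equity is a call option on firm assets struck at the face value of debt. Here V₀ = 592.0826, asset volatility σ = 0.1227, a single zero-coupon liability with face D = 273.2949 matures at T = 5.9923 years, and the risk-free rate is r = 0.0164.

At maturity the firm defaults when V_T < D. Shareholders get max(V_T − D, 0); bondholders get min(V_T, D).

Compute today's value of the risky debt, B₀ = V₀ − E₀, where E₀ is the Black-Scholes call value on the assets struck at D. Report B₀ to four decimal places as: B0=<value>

d₁ = [ln(V₀/D) + (r + σ²/2)T] / (σ√T)
   = [ln(592.0826/273.2949) + (0.0164 + 0.5·0.1227²)·5.9923] / (0.1227·√5.9923)
   = [0.773095 + 0.143382] / 0.300359 = 3.051265
d₂ = d₁ − σ√T = 3.051265 − 0.300359 = 2.750906
N(d₁) = 0.998861,  N(d₂) = 0.997028,  e^(−rT) = 0.906401
E₀ = V₀·N(d₁) − D·e^(−rT)·N(d₂)
   = 592.0826·0.998861 − 273.2949·0.906401·0.997028 = 344.429369
B₀ = V₀ − E₀ = 592.0826 − 344.429369 = 247.653231

B0=247.6532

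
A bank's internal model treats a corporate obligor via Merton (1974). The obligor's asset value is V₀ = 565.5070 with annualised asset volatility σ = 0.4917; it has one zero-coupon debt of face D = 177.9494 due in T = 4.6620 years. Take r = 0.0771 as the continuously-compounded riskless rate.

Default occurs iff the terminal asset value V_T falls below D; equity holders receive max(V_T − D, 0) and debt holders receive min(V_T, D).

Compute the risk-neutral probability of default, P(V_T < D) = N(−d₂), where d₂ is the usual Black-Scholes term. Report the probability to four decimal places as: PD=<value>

PD=0.1849

d₁ = [ln(V₀/D) + (r + σ²/2)T] / (σ√T)
   = [ln(565.5070/177.9494) + (0.0771 + 0.5·0.4917²)·4.6620] / (0.4917·√4.6620)
   = [1.156223 + 0.923003] / 1.061662 = 1.958464
d₂ = d₁ − σ√T = 1.958464 − 1.061662 = 0.896802
risk-neutral PD = N(−d₂) = N(-0.896802) = 0.184912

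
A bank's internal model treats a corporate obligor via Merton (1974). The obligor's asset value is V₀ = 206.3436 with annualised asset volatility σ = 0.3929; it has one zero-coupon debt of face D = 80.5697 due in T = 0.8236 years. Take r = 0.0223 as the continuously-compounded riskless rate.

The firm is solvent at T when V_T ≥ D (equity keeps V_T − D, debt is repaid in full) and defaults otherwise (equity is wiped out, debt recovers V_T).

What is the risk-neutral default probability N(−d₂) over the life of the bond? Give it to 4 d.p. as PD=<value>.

PD=0.0060

d₁ = [ln(V₀/D) + (r + σ²/2)T] / (σ√T)
   = [ln(206.3436/80.5697) + (0.0223 + 0.5·0.3929²)·0.8236] / (0.3929·√0.8236)
   = [0.940420 + 0.081936] / 0.356566 = 2.867226
d₂ = d₁ − σ√T = 2.867226 − 0.356566 = 2.510660
risk-neutral PD = N(−d₂) = N(-2.510660) = 0.006025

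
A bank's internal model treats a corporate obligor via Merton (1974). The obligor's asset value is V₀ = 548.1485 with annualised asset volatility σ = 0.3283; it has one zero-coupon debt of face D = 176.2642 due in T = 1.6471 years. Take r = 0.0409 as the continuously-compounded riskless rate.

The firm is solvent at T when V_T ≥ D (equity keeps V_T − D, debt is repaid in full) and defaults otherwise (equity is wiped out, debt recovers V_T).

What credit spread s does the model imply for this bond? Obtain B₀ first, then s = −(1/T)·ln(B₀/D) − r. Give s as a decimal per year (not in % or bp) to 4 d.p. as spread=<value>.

d₁ = [ln(V₀/D) + (r + σ²/2)T] / (σ√T)
   = [ln(548.1485/176.2642) + (0.0409 + 0.5·0.3283²)·1.6471] / (0.3283·√1.6471)
   = [1.134562 + 0.156129] / 0.421338 = 3.063315
d₂ = d₁ − σ√T = 3.063315 − 0.421338 = 2.641976
N(d₁) = 0.998906,  N(d₂) = 0.995879,  e^(−rT) = 0.934853
E₀ = V₀·N(d₁) − D·e^(−rT)·N(d₂)
   = 548.1485·0.998906 − 176.2642·0.934853·0.995879 = 383.446597
B₀ = V₀ − E₀ = 548.1485 − 383.446597 = 164.701903
spread = −(1/T)·ln(B₀/D) − r = −(1/1.6471)·ln(164.701903/176.2642) − 0.0409 = 0.00029168

spread=0.0003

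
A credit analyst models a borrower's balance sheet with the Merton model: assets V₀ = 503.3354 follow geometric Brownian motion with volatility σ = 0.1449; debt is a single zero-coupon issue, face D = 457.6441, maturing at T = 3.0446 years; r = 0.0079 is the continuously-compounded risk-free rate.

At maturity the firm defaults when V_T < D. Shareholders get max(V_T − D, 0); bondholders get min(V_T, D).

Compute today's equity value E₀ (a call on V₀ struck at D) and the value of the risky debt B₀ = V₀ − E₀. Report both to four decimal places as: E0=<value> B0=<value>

E0=81.2538 B0=422.0816

d₁ = [ln(V₀/D) + (r + σ²/2)T] / (σ√T)
   = [ln(503.3354/457.6441) + (0.0079 + 0.5·0.1449²)·3.0446] / (0.1449·√3.0446)
   = [0.095165 + 0.056015] / 0.252833 = 0.597942
d₂ = d₁ − σ√T = 0.597942 − 0.252833 = 0.345110
N(d₁) = 0.725061,  N(d₂) = 0.634994,  e^(−rT) = 0.976235
E₀ = V₀·N(d₁) − D·e^(−rT)·N(d₂)
   = 503.3354·0.725061 − 457.6441·0.976235·0.634994 = 81.253774
B₀ = V₀ − E₀ = 503.3354 − 81.253774 = 422.081626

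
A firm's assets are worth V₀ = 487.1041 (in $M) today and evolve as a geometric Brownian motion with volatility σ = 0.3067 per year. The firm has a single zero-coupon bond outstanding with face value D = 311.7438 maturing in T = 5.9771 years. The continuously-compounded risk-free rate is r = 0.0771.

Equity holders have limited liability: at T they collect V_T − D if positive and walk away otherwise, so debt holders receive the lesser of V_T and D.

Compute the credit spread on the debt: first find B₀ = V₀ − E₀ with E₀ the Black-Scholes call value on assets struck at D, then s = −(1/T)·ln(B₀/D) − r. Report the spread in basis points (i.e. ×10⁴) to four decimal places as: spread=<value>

d₁ = [ln(V₀/D) + (r + σ²/2)T] / (σ√T)
   = [ln(487.1041/311.7438) + (0.0771 + 0.5·0.3067²)·5.9771] / (0.3067·√5.9771)
   = [0.446296 + 0.741952] / 0.749823 = 1.584704
d₂ = d₁ − σ√T = 1.584704 − 0.749823 = 0.834880
N(d₁) = 0.943483,  N(d₂) = 0.798107,  e^(−rT) = 0.630757
E₀ = V₀·N(d₁) − D·e^(−rT)·N(d₂)
   = 487.1041·0.943483 − 311.7438·0.630757·0.798107 = 302.638968
B₀ = V₀ − E₀ = 487.1041 − 302.638968 = 184.465132
spread = −(1/T)·ln(B₀/D) − r = −(1/5.9771)·ln(184.465132/311.7438) − 0.0771 = 0.01068860
in basis points: 0.01068860 × 10⁴ = 106.8860 bp

spread=106.8860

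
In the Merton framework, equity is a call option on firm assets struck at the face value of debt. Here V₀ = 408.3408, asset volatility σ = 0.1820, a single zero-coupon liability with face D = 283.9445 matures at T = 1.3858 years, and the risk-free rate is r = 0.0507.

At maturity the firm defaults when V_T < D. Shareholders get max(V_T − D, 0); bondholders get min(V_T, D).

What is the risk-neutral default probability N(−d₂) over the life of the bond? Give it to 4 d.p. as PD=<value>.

PD=0.0276

d₁ = [ln(V₀/D) + (r + σ²/2)T] / (σ√T)
   = [ln(408.3408/283.9445) + (0.0507 + 0.5·0.1820²)·1.3858] / (0.1820·√1.3858)
   = [0.363323 + 0.093212] / 0.214250 = 2.130848
d₂ = d₁ − σ√T = 2.130848 − 0.214250 = 1.916597
risk-neutral PD = N(−d₂) = N(-1.916597) = 0.027645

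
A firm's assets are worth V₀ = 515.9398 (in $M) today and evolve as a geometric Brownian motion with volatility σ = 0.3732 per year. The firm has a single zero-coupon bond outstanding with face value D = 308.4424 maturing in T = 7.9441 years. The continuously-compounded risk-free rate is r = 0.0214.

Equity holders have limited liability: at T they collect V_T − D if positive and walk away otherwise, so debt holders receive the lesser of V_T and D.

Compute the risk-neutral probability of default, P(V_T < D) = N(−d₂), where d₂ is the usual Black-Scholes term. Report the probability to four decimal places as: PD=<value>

d₁ = [ln(V₀/D) + (r + σ²/2)T] / (σ√T)
   = [ln(515.9398/308.4424) + (0.0214 + 0.5·0.3732²)·7.9441] / (0.3732·√7.9441)
   = [0.514455 + 0.723224] / 1.051875 = 1.176641
d₂ = d₁ − σ√T = 1.176641 − 1.051875 = 0.124766
risk-neutral PD = N(−d₂) = N(-0.124766) = 0.450354

PD=0.4504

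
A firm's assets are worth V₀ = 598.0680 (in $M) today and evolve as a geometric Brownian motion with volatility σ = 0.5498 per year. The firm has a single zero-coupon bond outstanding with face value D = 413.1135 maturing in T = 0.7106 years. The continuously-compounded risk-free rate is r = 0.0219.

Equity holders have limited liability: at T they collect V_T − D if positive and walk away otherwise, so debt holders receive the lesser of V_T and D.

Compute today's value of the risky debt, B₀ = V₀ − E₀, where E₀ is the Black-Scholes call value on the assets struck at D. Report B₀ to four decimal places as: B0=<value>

B0=381.1797

d₁ = [ln(V₀/D) + (r + σ²/2)T] / (σ√T)
   = [ln(598.0680/413.1135) + (0.0219 + 0.5·0.5498²)·0.7106] / (0.5498·√0.7106)
   = [0.369982 + 0.122962] / 0.463465 = 1.063605
d₂ = d₁ − σ√T = 1.063605 − 0.463465 = 0.600140
N(d₁) = 0.856246,  N(d₂) = 0.725794,  e^(−rT) = 0.984558
E₀ = V₀·N(d₁) − D·e^(−rT)·N(d₂)
   = 598.0680·0.856246 − 413.1135·0.984558·0.725794 = 216.888337
B₀ = V₀ − E₀ = 598.0680 − 216.888337 = 381.179663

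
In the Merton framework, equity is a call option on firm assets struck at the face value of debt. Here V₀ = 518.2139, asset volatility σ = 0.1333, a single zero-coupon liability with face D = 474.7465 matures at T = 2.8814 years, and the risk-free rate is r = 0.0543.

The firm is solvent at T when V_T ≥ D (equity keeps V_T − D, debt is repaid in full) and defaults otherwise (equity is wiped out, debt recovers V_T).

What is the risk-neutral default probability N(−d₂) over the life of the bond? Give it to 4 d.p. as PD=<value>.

PD=0.1671

d₁ = [ln(V₀/D) + (r + σ²/2)T] / (σ√T)
   = [ln(518.2139/474.7465) + (0.0543 + 0.5·0.1333²)·2.8814] / (0.1333·√2.8814)
   = [0.087607 + 0.182060] / 0.226273 = 1.191778
d₂ = d₁ − σ√T = 1.191778 − 0.226273 = 0.965506
risk-neutral PD = N(−d₂) = N(-0.965506) = 0.167146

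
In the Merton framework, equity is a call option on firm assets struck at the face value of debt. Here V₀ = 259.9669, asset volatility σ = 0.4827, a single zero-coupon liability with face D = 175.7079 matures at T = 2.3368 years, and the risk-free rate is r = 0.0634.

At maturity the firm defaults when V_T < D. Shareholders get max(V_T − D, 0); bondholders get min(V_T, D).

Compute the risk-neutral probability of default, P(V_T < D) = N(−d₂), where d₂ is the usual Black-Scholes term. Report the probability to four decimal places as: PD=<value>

PD=0.3584

d₁ = [ln(V₀/D) + (r + σ²/2)T] / (σ√T)
   = [ln(259.9669/175.7079) + (0.0634 + 0.5·0.4827²)·2.3368] / (0.4827·√2.3368)
   = [0.391731 + 0.420389] / 0.737884 = 1.100608
d₂ = d₁ − σ√T = 1.100608 − 0.737884 = 0.362724
risk-neutral PD = N(−d₂) = N(-0.362724) = 0.358406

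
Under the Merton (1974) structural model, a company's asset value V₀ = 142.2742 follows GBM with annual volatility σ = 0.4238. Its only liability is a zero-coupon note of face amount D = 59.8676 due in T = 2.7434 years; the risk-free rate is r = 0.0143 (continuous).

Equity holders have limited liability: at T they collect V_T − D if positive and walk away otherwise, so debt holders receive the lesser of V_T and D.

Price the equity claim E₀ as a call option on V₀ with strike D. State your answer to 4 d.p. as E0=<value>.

E0=87.5470

d₁ = [ln(V₀/D) + (r + σ²/2)T] / (σ√T)
   = [ln(142.2742/59.8676) + (0.0143 + 0.5·0.4238²)·2.7434] / (0.4238·√2.7434)
   = [0.865621 + 0.285597] / 0.701949 = 1.640030
d₂ = d₁ − σ√T = 1.640030 − 0.701949 = 0.938081
N(d₁) = 0.949501,  N(d₂) = 0.825899,  e^(−rT) = 0.961529
E₀ = V₀·N(d₁) − D·e^(−rT)·N(d₂)
   = 142.2742·0.949501 − 59.8676·0.961529·0.825899 = 87.547046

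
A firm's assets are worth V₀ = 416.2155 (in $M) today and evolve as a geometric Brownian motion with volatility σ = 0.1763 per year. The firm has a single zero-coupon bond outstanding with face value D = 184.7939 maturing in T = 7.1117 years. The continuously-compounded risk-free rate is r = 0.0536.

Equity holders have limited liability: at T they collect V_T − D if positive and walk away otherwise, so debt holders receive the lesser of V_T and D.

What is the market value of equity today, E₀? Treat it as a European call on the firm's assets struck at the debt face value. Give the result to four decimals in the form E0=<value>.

d₁ = [ln(V₀/D) + (r + σ²/2)T] / (σ√T)
   = [ln(416.2155/184.7939) + (0.0536 + 0.5·0.1763²)·7.1117] / (0.1763·√7.1117)
   = [0.811962 + 0.491709] / 0.470153 = 2.772867
d₂ = d₁ − σ√T = 2.772867 − 0.470153 = 2.302714
N(d₁) = 0.997222,  N(d₂) = 0.989353,  e^(−rT) = 0.683050
E₀ = V₀·N(d₁) − D·e^(−rT)·N(d₂)
   = 416.2155·0.997222 − 184.7939·0.683050·0.989353 = 290.179628

E0=290.1796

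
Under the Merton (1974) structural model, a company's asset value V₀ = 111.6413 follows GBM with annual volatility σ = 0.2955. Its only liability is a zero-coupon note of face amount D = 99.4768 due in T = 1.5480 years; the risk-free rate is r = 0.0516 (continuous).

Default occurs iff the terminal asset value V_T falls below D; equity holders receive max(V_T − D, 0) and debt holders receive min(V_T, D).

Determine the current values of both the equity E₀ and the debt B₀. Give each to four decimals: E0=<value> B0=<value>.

d₁ = [ln(V₀/D) + (r + σ²/2)T] / (σ√T)
   = [ln(111.6413/99.4768) + (0.0516 + 0.5·0.2955²)·1.5480] / (0.2955·√1.5480)
   = [0.115367 + 0.147463] / 0.367657 = 0.714876
d₂ = d₁ − σ√T = 0.714876 − 0.367657 = 0.347219
N(d₁) = 0.762657,  N(d₂) = 0.635787,  e^(−rT) = 0.923230
E₀ = V₀·N(d₁) − D·e^(−rT)·N(d₂)
   = 111.6413·0.762657 − 99.4768·0.923230·0.635787 = 26.753416
B₀ = V₀ − E₀ = 111.6413 − 26.753416 = 84.887884

E0=26.7534 B0=84.8879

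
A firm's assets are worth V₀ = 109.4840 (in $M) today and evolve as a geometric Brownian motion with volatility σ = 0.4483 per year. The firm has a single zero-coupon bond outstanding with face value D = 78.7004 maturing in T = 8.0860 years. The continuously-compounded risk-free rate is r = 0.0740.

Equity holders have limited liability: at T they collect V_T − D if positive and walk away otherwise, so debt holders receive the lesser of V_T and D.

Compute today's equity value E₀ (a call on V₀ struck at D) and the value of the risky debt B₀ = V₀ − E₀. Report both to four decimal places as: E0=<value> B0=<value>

E0=76.8683 B0=32.6157

d₁ = [ln(V₀/D) + (r + σ²/2)T] / (σ√T)
   = [ln(109.4840/78.7004) + (0.0740 + 0.5·0.4483²)·8.0860] / (0.4483·√8.0860)
   = [0.330130 + 1.410897] / 1.274781 = 1.365746
d₂ = d₁ − σ√T = 1.365746 − 1.274781 = 0.090965
N(d₁) = 0.913991,  N(d₂) = 0.536240,  e^(−rT) = 0.549710
E₀ = V₀·N(d₁) − D·e^(−rT)·N(d₂)
   = 109.4840·0.913991 − 78.7004·0.549710·0.536240 = 76.868325
B₀ = V₀ − E₀ = 109.4840 − 76.868325 = 32.615675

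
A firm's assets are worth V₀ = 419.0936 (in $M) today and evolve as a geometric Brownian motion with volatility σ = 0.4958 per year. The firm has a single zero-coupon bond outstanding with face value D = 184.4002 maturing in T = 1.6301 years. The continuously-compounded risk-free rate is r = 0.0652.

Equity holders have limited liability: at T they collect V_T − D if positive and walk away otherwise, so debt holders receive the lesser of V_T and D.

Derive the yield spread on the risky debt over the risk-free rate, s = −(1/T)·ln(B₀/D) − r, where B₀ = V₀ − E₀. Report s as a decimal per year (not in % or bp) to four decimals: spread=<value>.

d₁ = [ln(V₀/D) + (r + σ²/2)T] / (σ√T)
   = [ln(419.0936/184.4002) + (0.0652 + 0.5·0.4958²)·1.6301] / (0.4958·√1.6301)
   = [0.820986 + 0.306636] / 0.633014 = 1.781353
d₂ = d₁ − σ√T = 1.781353 − 0.633014 = 1.148338
N(d₁) = 0.962573,  N(d₂) = 0.874586,  e^(−rT) = 0.899171
E₀ = V₀·N(d₁) − D·e^(−rT)·N(d₂)
   = 419.0936·0.962573 − 184.4002·0.899171·0.874586 = 258.395400
B₀ = V₀ − E₀ = 419.0936 − 258.395400 = 160.698200
spread = −(1/T)·ln(B₀/D) − r = −(1/1.6301)·ln(160.698200/184.4002) − 0.0652 = 0.01919993

spread=0.0192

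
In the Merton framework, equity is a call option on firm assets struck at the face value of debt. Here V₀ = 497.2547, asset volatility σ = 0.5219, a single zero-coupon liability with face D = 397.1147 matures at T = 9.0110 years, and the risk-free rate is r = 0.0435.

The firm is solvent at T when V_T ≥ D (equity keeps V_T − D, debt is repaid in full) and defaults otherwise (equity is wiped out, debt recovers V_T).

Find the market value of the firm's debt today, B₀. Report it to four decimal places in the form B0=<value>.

d₁ = [ln(V₀/D) + (r + σ²/2)T] / (σ√T)
   = [ln(497.2547/397.1147) + (0.0435 + 0.5·0.5219²)·9.0110] / (0.5219·√9.0110)
   = [0.224877 + 1.619185] / 1.566657 = 1.177069
d₂ = d₁ − σ√T = 1.177069 − 1.566657 = -0.389588
N(d₁) = 0.880416,  N(d₂) = 0.348421,  e^(−rT) = 0.675719
E₀ = V₀·N(d₁) − D·e^(−rT)·N(d₂)
   = 497.2547·0.880416 − 397.1147·0.675719·0.348421 = 344.296532
B₀ = V₀ − E₀ = 497.2547 − 344.296532 = 152.958168

B0=152.9582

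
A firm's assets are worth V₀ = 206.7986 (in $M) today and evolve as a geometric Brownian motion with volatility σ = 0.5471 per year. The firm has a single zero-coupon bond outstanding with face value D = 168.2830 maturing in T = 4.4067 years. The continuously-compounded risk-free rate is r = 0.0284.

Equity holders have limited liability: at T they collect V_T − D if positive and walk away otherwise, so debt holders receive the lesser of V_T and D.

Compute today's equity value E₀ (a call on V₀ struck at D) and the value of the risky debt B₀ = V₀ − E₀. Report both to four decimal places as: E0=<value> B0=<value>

E0=109.1063 B0=97.6923

d₁ = [ln(V₀/D) + (r + σ²/2)T] / (σ√T)
   = [ln(206.7986/168.2830) + (0.0284 + 0.5·0.5471²)·4.4067] / (0.5471·√4.4067)
   = [0.206098 + 0.784653] / 1.148480 = 0.862663
d₂ = d₁ − σ√T = 0.862663 − 1.148480 = -0.285817
N(d₁) = 0.805839,  N(d₂) = 0.387509,  e^(−rT) = 0.882364
E₀ = V₀·N(d₁) − D·e^(−rT)·N(d₂)
   = 206.7986·0.805839 − 168.2830·0.882364·0.387509 = 109.106264
B₀ = V₀ − E₀ = 206.7986 − 109.106264 = 97.692336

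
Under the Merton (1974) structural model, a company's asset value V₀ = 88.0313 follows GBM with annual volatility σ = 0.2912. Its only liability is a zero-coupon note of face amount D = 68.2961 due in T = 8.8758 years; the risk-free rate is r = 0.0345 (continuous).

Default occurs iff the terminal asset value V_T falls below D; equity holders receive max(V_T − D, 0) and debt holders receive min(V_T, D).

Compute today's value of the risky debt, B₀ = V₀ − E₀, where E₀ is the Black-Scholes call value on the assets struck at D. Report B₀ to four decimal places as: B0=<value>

d₁ = [ln(V₀/D) + (r + σ²/2)T] / (σ√T)
   = [ln(88.0313/68.2961) + (0.0345 + 0.5·0.2912²)·8.8758] / (0.2912·√8.8758)
   = [0.253840 + 0.682538] / 0.867551 = 1.079334
d₂ = d₁ − σ√T = 1.079334 − 0.867551 = 0.211783
N(d₁) = 0.859781,  N(d₂) = 0.583862,  e^(−rT) = 0.736228
E₀ = V₀·N(d₁) − D·e^(−rT)·N(d₂)
   = 88.0313·0.859781 − 68.2961·0.736228·0.583862 = 46.330147
B₀ = V₀ − E₀ = 88.0313 − 46.330147 = 41.701153

B0=41.7012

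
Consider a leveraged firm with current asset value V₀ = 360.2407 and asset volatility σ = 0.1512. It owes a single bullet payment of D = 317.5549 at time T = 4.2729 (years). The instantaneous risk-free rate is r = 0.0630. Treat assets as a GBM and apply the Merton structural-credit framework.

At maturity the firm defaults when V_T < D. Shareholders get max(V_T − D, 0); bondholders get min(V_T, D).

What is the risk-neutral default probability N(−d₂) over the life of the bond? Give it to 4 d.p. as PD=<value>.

PD=0.1338

d₁ = [ln(V₀/D) + (r + σ²/2)T] / (σ√T)
   = [ln(360.2407/317.5549) + (0.0630 + 0.5·0.1512²)·4.2729] / (0.1512·√4.2729)
   = [0.126122 + 0.318035] / 0.312545 = 1.421095
d₂ = d₁ − σ√T = 1.421095 − 0.312545 = 1.108549
risk-neutral PD = N(−d₂) = N(-1.108549) = 0.133812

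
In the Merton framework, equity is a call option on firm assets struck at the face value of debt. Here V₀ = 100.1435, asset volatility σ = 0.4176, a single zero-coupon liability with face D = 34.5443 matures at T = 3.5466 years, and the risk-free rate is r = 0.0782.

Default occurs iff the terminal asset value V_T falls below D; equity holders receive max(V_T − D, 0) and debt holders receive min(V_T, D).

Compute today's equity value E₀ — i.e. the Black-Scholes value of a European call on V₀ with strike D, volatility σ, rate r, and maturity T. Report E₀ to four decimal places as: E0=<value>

E0=74.6507

d₁ = [ln(V₀/D) + (r + σ²/2)T] / (σ√T)
   = [ln(100.1435/34.5443) + (0.0782 + 0.5·0.4176²)·3.5466] / (0.4176·√3.5466)
   = [1.064362 + 0.586589] / 0.786442 = 2.099267
d₂ = d₁ − σ√T = 2.099267 − 0.786442 = 1.312825
N(d₁) = 0.982103,  N(d₂) = 0.905379,  e^(−rT) = 0.757794
E₀ = V₀·N(d₁) − D·e^(−rT)·N(d₂)
   = 100.1435·0.982103 − 34.5443·0.757794·0.905379 = 74.650746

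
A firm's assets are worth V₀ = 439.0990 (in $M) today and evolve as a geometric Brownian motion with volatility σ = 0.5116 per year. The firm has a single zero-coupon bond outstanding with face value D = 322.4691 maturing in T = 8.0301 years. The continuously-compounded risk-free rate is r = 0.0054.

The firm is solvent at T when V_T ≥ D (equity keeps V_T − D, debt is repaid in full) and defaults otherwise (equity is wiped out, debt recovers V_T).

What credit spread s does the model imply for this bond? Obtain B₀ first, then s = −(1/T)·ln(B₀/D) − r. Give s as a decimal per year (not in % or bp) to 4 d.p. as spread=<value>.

d₁ = [ln(V₀/D) + (r + σ²/2)T] / (σ√T)
   = [ln(439.0990/322.4691) + (0.0054 + 0.5·0.5116²)·8.0301] / (0.5116·√8.0301)
   = [0.308718 + 1.094240] / 1.449743 = 0.967728
d₂ = d₁ − σ√T = 0.967728 − 1.449743 = -0.482015
N(d₁) = 0.833410,  N(d₂) = 0.314898,  e^(−rT) = 0.957564
E₀ = V₀·N(d₁) − D·e^(−rT)·N(d₂)
   = 439.0990·0.833410 − 322.4691·0.957564·0.314898 = 268.713820
B₀ = V₀ − E₀ = 439.0990 − 268.713820 = 170.385180
spread = −(1/T)·ln(B₀/D) − r = −(1/8.0301)·ln(170.385180/322.4691) − 0.0054 = 0.07404430

spread=0.0740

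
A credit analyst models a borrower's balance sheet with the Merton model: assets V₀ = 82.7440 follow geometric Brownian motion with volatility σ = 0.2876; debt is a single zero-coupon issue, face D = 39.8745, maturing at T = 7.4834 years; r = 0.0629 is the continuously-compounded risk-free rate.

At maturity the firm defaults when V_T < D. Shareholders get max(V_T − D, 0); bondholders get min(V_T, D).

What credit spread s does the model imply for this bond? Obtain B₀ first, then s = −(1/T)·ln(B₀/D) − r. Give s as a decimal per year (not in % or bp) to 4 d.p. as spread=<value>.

d₁ = [ln(V₀/D) + (r + σ²/2)T] / (σ√T)
   = [ln(82.7440/39.8745) + (0.0629 + 0.5·0.2876²)·7.4834] / (0.2876·√7.4834)
   = [0.730014 + 0.780196] / 0.786753 = 1.919549
d₂ = d₁ − σ√T = 1.919549 − 0.786753 = 1.132796
N(d₁) = 0.972543,  N(d₂) = 0.871350,  e^(−rT) = 0.624561
E₀ = V₀·N(d₁) − D·e^(−rT)·N(d₂)
   = 82.7440·0.972543 − 39.8745·0.624561·0.871350 = 58.771900
B₀ = V₀ − E₀ = 82.7440 − 58.771900 = 23.972100
spread = −(1/T)·ln(B₀/D) − r = −(1/7.4834)·ln(23.972100/39.8745) − 0.0629 = 0.00509668

spread=0.0051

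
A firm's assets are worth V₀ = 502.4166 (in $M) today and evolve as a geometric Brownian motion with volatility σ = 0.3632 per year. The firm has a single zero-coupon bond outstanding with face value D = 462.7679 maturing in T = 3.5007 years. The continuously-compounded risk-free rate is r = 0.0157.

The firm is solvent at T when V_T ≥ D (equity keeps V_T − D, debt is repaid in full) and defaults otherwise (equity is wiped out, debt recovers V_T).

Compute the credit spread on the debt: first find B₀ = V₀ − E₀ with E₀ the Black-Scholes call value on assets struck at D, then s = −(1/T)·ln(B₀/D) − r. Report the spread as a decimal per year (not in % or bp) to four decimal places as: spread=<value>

spread=0.0701

d₁ = [ln(V₀/D) + (r + σ²/2)T] / (σ√T)
   = [ln(502.4166/462.7679) + (0.0157 + 0.5·0.3632²)·3.5007] / (0.3632·√3.5007)
   = [0.082204 + 0.285857] / 0.679553 = 0.541622
d₂ = d₁ − σ√T = 0.541622 − 0.679553 = -0.137931
N(d₁) = 0.705961,  N(d₂) = 0.445148,  e^(−rT) = 0.946522
E₀ = V₀·N(d₁) − D·e^(−rT)·N(d₂)
   = 502.4166·0.705961 − 462.7679·0.946522·0.445148 = 159.702767
B₀ = V₀ − E₀ = 502.4166 − 159.702767 = 342.713833
spread = −(1/T)·ln(B₀/D) − r = −(1/3.5007)·ln(342.713833/462.7679) − 0.0157 = 0.07009137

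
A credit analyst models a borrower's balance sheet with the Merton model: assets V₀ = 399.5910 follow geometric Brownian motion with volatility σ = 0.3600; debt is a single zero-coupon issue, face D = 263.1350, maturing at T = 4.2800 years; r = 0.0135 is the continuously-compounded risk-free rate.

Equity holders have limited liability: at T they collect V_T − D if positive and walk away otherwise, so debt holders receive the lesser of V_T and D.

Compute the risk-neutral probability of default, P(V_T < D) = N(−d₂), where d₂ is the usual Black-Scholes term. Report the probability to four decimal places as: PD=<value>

d₁ = [ln(V₀/D) + (r + σ²/2)T] / (σ√T)
   = [ln(399.5910/263.1350) + (0.0135 + 0.5·0.3600²)·4.2800] / (0.3600·√4.2800)
   = [0.417774 + 0.335124] / 0.744774 = 1.010909
d₂ = d₁ − σ√T = 1.010909 − 0.744774 = 0.266135
risk-neutral PD = N(−d₂) = N(-0.266135) = 0.395068

PD=0.3951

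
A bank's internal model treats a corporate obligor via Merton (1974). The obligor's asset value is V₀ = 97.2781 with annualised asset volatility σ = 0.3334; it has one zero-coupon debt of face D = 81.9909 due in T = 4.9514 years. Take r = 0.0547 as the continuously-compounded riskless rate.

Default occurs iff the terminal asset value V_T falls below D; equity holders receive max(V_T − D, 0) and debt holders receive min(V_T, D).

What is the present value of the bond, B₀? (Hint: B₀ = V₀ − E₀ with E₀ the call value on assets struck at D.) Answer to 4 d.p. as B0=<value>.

d₁ = [ln(V₀/D) + (r + σ²/2)T] / (σ√T)
   = [ln(97.2781/81.9909) + (0.0547 + 0.5·0.3334²)·4.9514] / (0.3334·√4.9514)
   = [0.170966 + 0.546029] / 0.741873 = 0.966466
d₂ = d₁ − σ√T = 0.966466 − 0.741873 = 0.224593
N(d₁) = 0.833094,  N(d₂) = 0.588852,  e^(−rT) = 0.762737
E₀ = V₀·N(d₁) − D·e^(−rT)·N(d₂)
   = 97.2781·0.833094 − 81.9909·0.762737·0.588852 = 44.216503
B₀ = V₀ − E₀ = 97.2781 − 44.216503 = 53.061597

B0=53.0616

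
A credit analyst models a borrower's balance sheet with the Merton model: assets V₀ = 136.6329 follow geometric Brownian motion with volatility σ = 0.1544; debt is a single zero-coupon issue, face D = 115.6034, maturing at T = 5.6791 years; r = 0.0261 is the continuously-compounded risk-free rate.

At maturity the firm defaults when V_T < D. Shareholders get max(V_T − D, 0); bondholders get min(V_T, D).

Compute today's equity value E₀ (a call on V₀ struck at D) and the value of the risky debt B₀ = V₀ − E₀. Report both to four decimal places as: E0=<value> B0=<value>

E0=41.5705 B0=95.0624

d₁ = [ln(V₀/D) + (r + σ²/2)T] / (σ√T)
   = [ln(136.6329/115.6034) + (0.0261 + 0.5·0.1544²)·5.6791] / (0.1544·√5.6791)
   = [0.167132 + 0.215918] / 0.367949 = 1.041042
d₂ = d₁ − σ√T = 1.041042 − 0.367949 = 0.673094
N(d₁) = 0.851072,  N(d₂) = 0.749556,  e^(−rT) = 0.862238
E₀ = V₀·N(d₁) − D·e^(−rT)·N(d₂)
   = 136.6329·0.851072 − 115.6034·0.862238·0.749556 = 41.570488
B₀ = V₀ − E₀ = 136.6329 − 41.570488 = 95.062412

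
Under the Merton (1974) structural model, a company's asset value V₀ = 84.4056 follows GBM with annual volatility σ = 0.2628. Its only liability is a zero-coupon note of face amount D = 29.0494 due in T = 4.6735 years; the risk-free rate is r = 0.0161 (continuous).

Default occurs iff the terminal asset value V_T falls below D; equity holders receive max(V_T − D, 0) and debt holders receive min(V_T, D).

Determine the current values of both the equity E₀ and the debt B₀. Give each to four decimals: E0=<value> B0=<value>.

d₁ = [ln(V₀/D) + (r + σ²/2)T] / (σ√T)
   = [ln(84.4056/29.0494) + (0.0161 + 0.5·0.2628²)·4.6735] / (0.2628·√4.6735)
   = [1.066636 + 0.236628] / 0.568128 = 2.293961
d₂ = d₁ − σ√T = 2.293961 − 0.568128 = 1.725832
N(d₁) = 0.989104,  N(d₂) = 0.957811,  e^(−rT) = 0.927518
E₀ = V₀·N(d₁) − D·e^(−rT)·N(d₂)
   = 84.4056·0.989104 − 29.0494·0.927518·0.957811 = 57.678778
B₀ = V₀ − E₀ = 84.4056 − 57.678778 = 26.726822

E0=57.6788 B0=26.7268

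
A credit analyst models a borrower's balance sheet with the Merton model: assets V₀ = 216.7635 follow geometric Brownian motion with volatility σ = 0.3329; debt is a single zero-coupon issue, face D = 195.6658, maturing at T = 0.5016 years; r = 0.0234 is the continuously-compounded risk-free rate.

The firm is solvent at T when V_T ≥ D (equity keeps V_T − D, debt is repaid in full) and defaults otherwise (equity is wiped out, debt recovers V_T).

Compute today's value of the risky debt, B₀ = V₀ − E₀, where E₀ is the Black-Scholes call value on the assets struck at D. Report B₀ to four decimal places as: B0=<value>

B0=183.6298

d₁ = [ln(V₀/D) + (r + σ²/2)T] / (σ√T)
   = [ln(216.7635/195.6658) + (0.0234 + 0.5·0.3329²)·0.5016] / (0.3329·√0.5016)
   = [0.102399 + 0.039532] / 0.235772 = 0.601982
d₂ = d₁ − σ√T = 0.601982 − 0.235772 = 0.366209
N(d₁) = 0.726407,  N(d₂) = 0.642896,  e^(−rT) = 0.988331
E₀ = V₀·N(d₁) − D·e^(−rT)·N(d₂)
   = 216.7635·0.726407 − 195.6658·0.988331·0.642896 = 33.133654
B₀ = V₀ − E₀ = 216.7635 − 33.133654 = 183.629846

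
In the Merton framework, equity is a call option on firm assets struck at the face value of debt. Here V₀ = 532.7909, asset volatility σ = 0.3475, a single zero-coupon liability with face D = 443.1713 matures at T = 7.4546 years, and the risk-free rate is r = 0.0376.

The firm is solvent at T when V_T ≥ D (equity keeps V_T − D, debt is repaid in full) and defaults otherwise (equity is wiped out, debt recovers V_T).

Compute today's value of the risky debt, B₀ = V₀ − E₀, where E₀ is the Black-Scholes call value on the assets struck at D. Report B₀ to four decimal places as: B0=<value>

d₁ = [ln(V₀/D) + (r + σ²/2)T] / (σ√T)
   = [ln(532.7909/443.1713) + (0.0376 + 0.5·0.3475²)·7.4546] / (0.3475·√7.4546)
   = [0.184173 + 0.730388] / 0.948783 = 0.963930
d₂ = d₁ − σ√T = 0.963930 − 0.948783 = 0.015147
N(d₁) = 0.832459,  N(d₂) = 0.506042,  e^(−rT) = 0.755562
E₀ = V₀·N(d₁) − D·e^(−rT)·N(d₂)
   = 532.7909·0.832459 − 443.1713·0.755562·0.506042 = 274.081781
B₀ = V₀ − E₀ = 532.7909 − 274.081781 = 258.709119

B0=258.7091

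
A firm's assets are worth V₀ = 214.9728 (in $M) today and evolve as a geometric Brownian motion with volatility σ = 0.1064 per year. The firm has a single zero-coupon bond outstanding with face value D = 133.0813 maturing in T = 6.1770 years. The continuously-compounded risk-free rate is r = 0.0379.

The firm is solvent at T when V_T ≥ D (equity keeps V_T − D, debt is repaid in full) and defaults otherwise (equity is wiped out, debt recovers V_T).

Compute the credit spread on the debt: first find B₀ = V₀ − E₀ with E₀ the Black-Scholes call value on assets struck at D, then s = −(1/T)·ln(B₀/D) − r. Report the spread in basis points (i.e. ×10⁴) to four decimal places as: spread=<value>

d₁ = [ln(V₀/D) + (r + σ²/2)T] / (σ√T)
   = [ln(214.9728/133.0813) + (0.0379 + 0.5·0.1064²)·6.1770] / (0.1064·√6.1770)
   = [0.479551 + 0.269073] / 0.264442 = 2.830959
d₂ = d₁ − σ√T = 2.830959 − 0.264442 = 2.566517
N(d₁) = 0.997680,  N(d₂) = 0.994864,  e^(−rT) = 0.791276
E₀ = V₀·N(d₁) − D·e^(−rT)·N(d₂)
   = 214.9728·0.997680 − 133.0813·0.791276·0.994864 = 109.710787
B₀ = V₀ − E₀ = 214.9728 − 109.710787 = 105.262013
spread = −(1/T)·ln(B₀/D) − r = −(1/6.1770)·ln(105.262013/133.0813) − 0.0379 = 0.00006465
in basis points: 0.00006465 × 10⁴ = 0.6465 bp

spread=0.6465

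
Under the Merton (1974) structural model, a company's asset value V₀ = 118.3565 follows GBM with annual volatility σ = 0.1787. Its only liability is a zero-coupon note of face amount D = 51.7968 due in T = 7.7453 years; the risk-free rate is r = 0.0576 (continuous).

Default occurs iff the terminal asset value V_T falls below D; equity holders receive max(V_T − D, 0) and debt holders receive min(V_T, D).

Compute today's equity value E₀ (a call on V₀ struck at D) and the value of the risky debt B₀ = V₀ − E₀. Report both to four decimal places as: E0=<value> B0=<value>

E0=85.2520 B0=33.1045

d₁ = [ln(V₀/D) + (r + σ²/2)T] / (σ√T)
   = [ln(118.3565/51.7968) + (0.0576 + 0.5·0.1787²)·7.7453] / (0.1787·√7.7453)
   = [0.826373 + 0.569797] / 0.497329 = 2.807338
d₂ = d₁ − σ√T = 2.807338 − 0.497329 = 2.310009
N(d₁) = 0.997502,  N(d₂) = 0.989556,  e^(−rT) = 0.640101
E₀ = V₀·N(d₁) − D·e^(−rT)·N(d₂)
   = 118.3565·0.997502 − 51.7968·0.640101·0.989556 = 85.251971
B₀ = V₀ − E₀ = 118.3565 − 85.251971 = 33.104529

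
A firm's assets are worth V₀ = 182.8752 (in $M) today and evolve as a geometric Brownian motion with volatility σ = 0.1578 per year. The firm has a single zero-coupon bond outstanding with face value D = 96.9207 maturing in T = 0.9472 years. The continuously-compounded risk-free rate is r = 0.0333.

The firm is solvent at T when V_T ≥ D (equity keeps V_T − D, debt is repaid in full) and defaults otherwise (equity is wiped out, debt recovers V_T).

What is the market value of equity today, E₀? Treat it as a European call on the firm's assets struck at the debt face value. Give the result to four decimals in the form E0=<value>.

E0=88.9639

d₁ = [ln(V₀/D) + (r + σ²/2)T] / (σ√T)
   = [ln(182.8752/96.9207) + (0.0333 + 0.5·0.1578²)·0.9472] / (0.1578·√0.9472)
   = [0.634911 + 0.043335] / 0.153578 = 4.416306
d₂ = d₁ − σ√T = 4.416306 − 0.153578 = 4.262728
N(d₁) = 0.999995,  N(d₂) = 0.999990,  e^(−rT) = 0.968950
E₀ = V₀·N(d₁) − D·e^(−rT)·N(d₂)
   = 182.8752·0.999995 − 96.9207·0.968950·0.999990 = 88.963870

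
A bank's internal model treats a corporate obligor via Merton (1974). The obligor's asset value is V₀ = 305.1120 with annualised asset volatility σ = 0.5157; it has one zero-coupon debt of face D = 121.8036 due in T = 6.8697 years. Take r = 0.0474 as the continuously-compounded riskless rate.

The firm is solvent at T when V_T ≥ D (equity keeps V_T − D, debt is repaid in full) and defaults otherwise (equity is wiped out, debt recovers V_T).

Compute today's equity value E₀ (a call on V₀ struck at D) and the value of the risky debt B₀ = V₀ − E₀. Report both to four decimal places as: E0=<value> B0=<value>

E0=235.7916 B0=69.3204

d₁ = [ln(V₀/D) + (r + σ²/2)T] / (σ√T)
   = [ln(305.1120/121.8036) + (0.0474 + 0.5·0.5157²)·6.8697] / (0.5157·√6.8697)
   = [0.918269 + 1.239110] / 1.351656 = 1.596101
d₂ = d₁ − σ√T = 1.596101 − 1.351656 = 0.244446
N(d₁) = 0.944767,  N(d₂) = 0.596557,  e^(−rT) = 0.722077
E₀ = V₀·N(d₁) − D·e^(−rT)·N(d₂)
   = 305.1120·0.944767 − 121.8036·0.722077·0.596557 = 235.791588
B₀ = V₀ − E₀ = 305.1120 − 235.791588 = 69.320412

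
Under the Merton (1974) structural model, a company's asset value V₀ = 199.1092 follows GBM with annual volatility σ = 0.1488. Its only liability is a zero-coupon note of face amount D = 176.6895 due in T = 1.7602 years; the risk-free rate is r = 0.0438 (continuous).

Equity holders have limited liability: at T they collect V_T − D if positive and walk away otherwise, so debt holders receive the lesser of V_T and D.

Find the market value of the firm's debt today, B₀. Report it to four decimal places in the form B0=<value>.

d₁ = [ln(V₀/D) + (r + σ²/2)T] / (σ√T)
   = [ln(199.1092/176.6895) + (0.0438 + 0.5·0.1488²)·1.7602] / (0.1488·√1.7602)
   = [0.119459 + 0.096583] / 0.197417 = 1.094350
d₂ = d₁ − σ√T = 1.094350 − 0.197417 = 0.896933
N(d₁) = 0.863099,  N(d₂) = 0.815123,  e^(−rT) = 0.925800
E₀ = V₀·N(d₁) − D·e^(−rT)·N(d₂)
   = 199.1092·0.863099 − 176.6895·0.925800·0.815123 = 38.513886
B₀ = V₀ − E₀ = 199.1092 − 38.513886 = 160.595314

B0=160.5953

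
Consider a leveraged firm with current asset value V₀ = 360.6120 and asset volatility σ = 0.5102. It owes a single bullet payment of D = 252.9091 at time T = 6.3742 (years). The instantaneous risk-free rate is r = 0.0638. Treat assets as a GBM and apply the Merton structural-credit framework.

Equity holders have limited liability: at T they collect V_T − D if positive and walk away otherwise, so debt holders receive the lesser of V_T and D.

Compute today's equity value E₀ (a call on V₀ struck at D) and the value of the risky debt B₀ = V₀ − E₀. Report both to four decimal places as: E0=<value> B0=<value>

d₁ = [ln(V₀/D) + (r + σ²/2)T] / (σ√T)
   = [ln(360.6120/252.9091) + (0.0638 + 0.5·0.5102²)·6.3742] / (0.5102·√6.3742)
   = [0.354772 + 1.236289] / 1.288111 = 1.235190
d₂ = d₁ − σ√T = 1.235190 − 1.288111 = -0.052921
N(d₁) = 0.891620,  N(d₂) = 0.478897,  e^(−rT) = 0.665861
E₀ = V₀·N(d₁) − D·e^(−rT)·N(d₂)
   = 360.6120·0.891620 − 252.9091·0.665861·0.478897 = 240.881448
B₀ = V₀ − E₀ = 360.6120 − 240.881448 = 119.730552

E0=240.8814 B0=119.7306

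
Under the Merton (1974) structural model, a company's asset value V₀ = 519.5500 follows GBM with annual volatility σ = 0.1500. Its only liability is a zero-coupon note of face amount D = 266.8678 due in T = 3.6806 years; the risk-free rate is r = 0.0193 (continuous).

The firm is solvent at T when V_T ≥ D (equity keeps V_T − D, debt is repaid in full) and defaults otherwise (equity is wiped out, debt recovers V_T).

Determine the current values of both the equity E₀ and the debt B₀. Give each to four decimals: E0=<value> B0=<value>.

d₁ = [ln(V₀/D) + (r + σ²/2)T] / (σ√T)
   = [ln(519.5500/266.8678) + (0.0193 + 0.5·0.1500²)·3.6806] / (0.1500·√3.6806)
   = [0.666210 + 0.112442] / 0.287773 = 2.705782
d₂ = d₁ − σ√T = 2.705782 − 0.287773 = 2.418009
N(d₁) = 0.996593,  N(d₂) = 0.992197,  e^(−rT) = 0.931429
E₀ = V₀·N(d₁) − D·e^(−rT)·N(d₂)
   = 519.5500·0.996593 − 266.8678·0.931429·0.992197 = 271.150996
B₀ = V₀ − E₀ = 519.5500 − 271.150996 = 248.399004

E0=271.1510 B0=248.3990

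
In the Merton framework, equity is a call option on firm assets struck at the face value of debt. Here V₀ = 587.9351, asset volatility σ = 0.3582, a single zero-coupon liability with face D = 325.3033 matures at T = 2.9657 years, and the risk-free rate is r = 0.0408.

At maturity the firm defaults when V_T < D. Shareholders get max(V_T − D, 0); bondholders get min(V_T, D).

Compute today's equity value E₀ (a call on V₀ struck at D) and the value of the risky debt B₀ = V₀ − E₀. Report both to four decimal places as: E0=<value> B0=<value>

E0=314.8130 B0=273.1221

d₁ = [ln(V₀/D) + (r + σ²/2)T] / (σ√T)
   = [ln(587.9351/325.3033) + (0.0408 + 0.5·0.3582²)·2.9657] / (0.3582·√2.9657)
   = [0.591859 + 0.311261] / 0.616864 = 1.464050
d₂ = d₁ − σ√T = 1.464050 − 0.616864 = 0.847187
N(d₁) = 0.928410,  N(d₂) = 0.801554,  e^(−rT) = 0.886033
E₀ = V₀·N(d₁) − D·e^(−rT)·N(d₂)
   = 587.9351·0.928410 − 325.3033·0.886033·0.801554 = 314.813040
B₀ = V₀ − E₀ = 587.9351 − 314.813040 = 273.122060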